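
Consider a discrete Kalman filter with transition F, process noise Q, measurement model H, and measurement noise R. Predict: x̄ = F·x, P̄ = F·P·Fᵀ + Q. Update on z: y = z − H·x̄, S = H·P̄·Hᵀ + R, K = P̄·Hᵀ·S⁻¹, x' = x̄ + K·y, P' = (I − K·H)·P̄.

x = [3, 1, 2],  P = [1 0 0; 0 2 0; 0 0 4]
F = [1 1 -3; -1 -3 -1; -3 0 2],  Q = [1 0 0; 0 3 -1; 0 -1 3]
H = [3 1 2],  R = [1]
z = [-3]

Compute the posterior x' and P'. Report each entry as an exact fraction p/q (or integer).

x' = [1129/181, -839/181, -1556/181]
P' = [2199/181 -1154/181 -2686/181; -1154/181 3865/181 -187/181; -2686/181 -187/181 4107/181]

x̄ = F·x = [-2, -8, -5]
P̄ = F·P·Fᵀ + Q = [40 5 -27; 5 26 -6; -27 -6 28]
y = z − H·x̄ = [21]
S = H·P̄·Hᵀ + R = [181]
K = P̄·Hᵀ·S⁻¹ = [71/181; 29/181; -31/181]
x' = x̄ + K·y = [1129/181, -839/181, -1556/181]
P' = (I − K·H)·P̄ = [2199/181 -1154/181 -2686/181; -1154/181 3865/181 -187/181; -2686/181 -187/181 4107/181]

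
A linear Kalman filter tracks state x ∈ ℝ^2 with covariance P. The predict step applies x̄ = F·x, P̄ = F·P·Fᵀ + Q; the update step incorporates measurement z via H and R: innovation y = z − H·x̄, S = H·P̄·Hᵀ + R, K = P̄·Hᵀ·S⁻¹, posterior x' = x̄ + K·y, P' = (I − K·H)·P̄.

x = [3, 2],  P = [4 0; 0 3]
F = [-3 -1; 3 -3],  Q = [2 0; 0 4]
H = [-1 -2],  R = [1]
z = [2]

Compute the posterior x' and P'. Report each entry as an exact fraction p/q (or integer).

x̄ = F·x = [-11, 3]
P̄ = F·P·Fᵀ + Q = [41 -27; -27 67]
y = z − H·x̄ = [-3]
S = H·P̄·Hᵀ + R = [202]
K = P̄·Hᵀ·S⁻¹ = [13/202; -107/202]
x' = x̄ + K·y = [-2261/202, 927/202]
P' = (I − K·H)·P̄ = [8113/202 -4063/202; -4063/202 2085/202]

x' = [-2261/202, 927/202]
P' = [8113/202 -4063/202; -4063/202 2085/202]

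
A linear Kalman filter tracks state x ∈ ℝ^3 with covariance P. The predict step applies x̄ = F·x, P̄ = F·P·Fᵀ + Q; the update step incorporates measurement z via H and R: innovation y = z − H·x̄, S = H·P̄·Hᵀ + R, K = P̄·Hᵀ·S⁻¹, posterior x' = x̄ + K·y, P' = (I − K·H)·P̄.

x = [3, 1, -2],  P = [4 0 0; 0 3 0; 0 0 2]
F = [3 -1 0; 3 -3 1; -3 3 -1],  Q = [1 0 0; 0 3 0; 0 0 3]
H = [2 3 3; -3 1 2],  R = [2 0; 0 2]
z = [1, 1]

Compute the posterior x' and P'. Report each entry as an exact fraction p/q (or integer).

x' = [20263/20661, -30902/6887, 28835/6887]
P' = [41120/61983 -48700/20661 41110/20661; -48700/20661 74734/6887 -63112/6887; 41110/20661 -63112/6887 54328/6887]

x̄ = F·x = [8, 4, -4]
P̄ = F·P·Fᵀ + Q = [40 45 -45; 45 68 -65; -45 -65 68]
y = z − H·x̄ = [-15, 29]
S = H·P̄·Hᵀ + R = [216 -303; -303 712]
K = P̄·Hᵀ·S⁻¹ = [6965/61983 -3800/20661; 3599/20661 -1395/6887; 1582/20661 2217/6887]
x' = x̄ + K·y = [20263/20661, -30902/6887, 28835/6887]
P' = (I − K·H)·P̄ = [41120/61983 -48700/20661 41110/20661; -48700/20661 74734/6887 -63112/6887; 41110/20661 -63112/6887 54328/6887]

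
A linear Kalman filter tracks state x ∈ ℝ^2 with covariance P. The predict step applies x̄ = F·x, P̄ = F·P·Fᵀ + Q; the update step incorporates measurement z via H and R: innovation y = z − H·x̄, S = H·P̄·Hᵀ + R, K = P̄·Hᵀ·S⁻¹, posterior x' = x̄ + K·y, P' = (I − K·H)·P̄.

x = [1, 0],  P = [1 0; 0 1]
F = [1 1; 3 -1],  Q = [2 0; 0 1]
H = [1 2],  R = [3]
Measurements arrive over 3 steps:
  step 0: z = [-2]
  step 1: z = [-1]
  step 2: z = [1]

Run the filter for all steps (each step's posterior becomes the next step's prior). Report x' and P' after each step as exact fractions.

step 0: x̄ = F·x = [1, 3]
step 0: P̄ = F·P·Fᵀ + Q = [4 2; 2 11]
step 0: y = z − H·x̄ = [-9]
step 0: S = H·P̄·Hᵀ + R = [59]
step 0: K = P̄·Hᵀ·S⁻¹ = [8/59; 24/59]
step 0: x' = x̄ + K·y = [-13/59, -39/59]
step 0: P' = (I − K·H)·P̄ = [172/59 -74/59; -74/59 73/59]
step 1: x̄ = F·x = [-52/59, 0]
step 1: P̄ = F·P·Fᵀ + Q = [215/59 5; 5 36]
step 1: y = z − H·x̄ = [-7/59]
step 1: S = H·P̄·Hᵀ + R = [10068/59]
step 1: K = P̄·Hᵀ·S⁻¹ = [805/10068; 4543/10068]
step 1: x' = x̄ + K·y = [-8969/10068, -539/10068]
step 1: P' = (I − K·H)·P̄ = [25705/10068 -11645/10068; -11645/10068 12637/10068]
step 2: x̄ = F·x = [-2377/2517, -6592/2517]
step 2: P̄ = F·P·Fᵀ + Q = [8797/2517 10297/2517; 10297/2517 80980/2517]
step 2: y = z − H·x̄ = [6026/839]
step 2: S = H·P̄·Hᵀ + R = [127152/839]
step 2: K = P̄·Hᵀ·S⁻¹ = [9797/127152; 57419/127152]
step 2: x' = x̄ + K·y = [-24857/63576, 39697/63576]
step 2: P' = (I − K·H)·P̄ = [330001/127152 -150305/127152; -150305/127152 161281/127152]

step 0: x' = [-13/59, -39/59], P' = [172/59 -74/59; -74/59 73/59]
step 1: x' = [-8969/10068, -539/10068], P' = [25705/10068 -11645/10068; -11645/10068 12637/10068]
step 2: x' = [-24857/63576, 39697/63576], P' = [330001/127152 -150305/127152; -150305/127152 161281/127152]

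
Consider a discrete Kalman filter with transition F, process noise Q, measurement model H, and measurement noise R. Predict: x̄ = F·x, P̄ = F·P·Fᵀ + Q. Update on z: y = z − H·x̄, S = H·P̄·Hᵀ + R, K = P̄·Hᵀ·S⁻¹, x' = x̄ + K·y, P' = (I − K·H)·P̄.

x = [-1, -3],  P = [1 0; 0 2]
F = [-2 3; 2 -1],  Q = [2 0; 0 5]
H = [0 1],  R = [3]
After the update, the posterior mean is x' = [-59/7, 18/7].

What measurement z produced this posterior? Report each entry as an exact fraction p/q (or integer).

z = [3]

x̄ = F·x = [-7, 1]
P̄ = F·P·Fᵀ + Q = [24 -10; -10 11]
S = H·P̄·Hᵀ + R = [14]
K = P̄·Hᵀ·S⁻¹ = [-5/7; 11/14]
x' − x̄ = [-10/7, 11/7] = K·y
y = (KᵀK)⁻¹·Kᵀ·(x' − x̄) = [2]
z = y + H·x̄ = [2] + [1] = [3]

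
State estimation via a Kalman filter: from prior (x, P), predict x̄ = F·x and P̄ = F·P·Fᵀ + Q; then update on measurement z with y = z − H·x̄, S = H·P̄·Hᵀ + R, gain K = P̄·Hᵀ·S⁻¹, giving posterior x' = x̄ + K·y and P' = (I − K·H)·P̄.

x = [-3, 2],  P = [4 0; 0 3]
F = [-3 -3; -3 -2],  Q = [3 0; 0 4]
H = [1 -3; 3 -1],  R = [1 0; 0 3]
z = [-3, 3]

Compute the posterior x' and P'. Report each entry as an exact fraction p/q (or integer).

x̄ = F·x = [3, 5]
P̄ = F·P·Fᵀ + Q = [66 54; 54 52]
y = z − H·x̄ = [9, -1]
S = H·P̄·Hᵀ + R = [211 -186; -186 325]
K = P̄·Hᵀ·S⁻¹ = [-4416/33979 12528/33979; -12690/33979 4238/33979]
x' = x̄ + K·y = [4515/3089, 4677/3089]
P' = (I − K·H)·P̄ = [14646/33979 6354/33979; 6354/33979 6348/33979]

x' = [4515/3089, 4677/3089]
P' = [14646/33979 6354/33979; 6354/33979 6348/33979]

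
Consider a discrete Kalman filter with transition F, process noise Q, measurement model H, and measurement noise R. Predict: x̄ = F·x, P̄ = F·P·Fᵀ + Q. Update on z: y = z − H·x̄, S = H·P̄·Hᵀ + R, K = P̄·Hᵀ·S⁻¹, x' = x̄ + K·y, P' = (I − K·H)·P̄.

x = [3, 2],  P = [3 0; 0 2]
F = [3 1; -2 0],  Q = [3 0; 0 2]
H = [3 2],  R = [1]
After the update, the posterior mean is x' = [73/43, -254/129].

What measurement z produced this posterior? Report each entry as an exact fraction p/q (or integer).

z = [1]

x̄ = F·x = [11, -6]
P̄ = F·P·Fᵀ + Q = [32 -18; -18 14]
S = H·P̄·Hᵀ + R = [129]
K = P̄·Hᵀ·S⁻¹ = [20/43; -26/129]
x' − x̄ = [-400/43, 520/129] = K·y
y = (KᵀK)⁻¹·Kᵀ·(x' − x̄) = [-20]
z = y + H·x̄ = [-20] + [21] = [1]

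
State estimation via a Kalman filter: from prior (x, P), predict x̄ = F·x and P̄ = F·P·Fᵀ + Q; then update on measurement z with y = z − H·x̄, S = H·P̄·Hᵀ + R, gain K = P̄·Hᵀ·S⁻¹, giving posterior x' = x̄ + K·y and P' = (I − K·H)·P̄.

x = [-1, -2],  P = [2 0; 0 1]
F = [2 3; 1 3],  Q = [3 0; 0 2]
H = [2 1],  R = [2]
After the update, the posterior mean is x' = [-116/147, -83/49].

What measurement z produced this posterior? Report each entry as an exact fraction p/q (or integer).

x̄ = F·x = [-8, -7]
P̄ = F·P·Fᵀ + Q = [20 13; 13 13]
S = H·P̄·Hᵀ + R = [147]
K = P̄·Hᵀ·S⁻¹ = [53/147; 13/49]
x' − x̄ = [1060/147, 260/49] = K·y
y = (KᵀK)⁻¹·Kᵀ·(x' − x̄) = [20]
z = y + H·x̄ = [20] + [-23] = [-3]

z = [-3]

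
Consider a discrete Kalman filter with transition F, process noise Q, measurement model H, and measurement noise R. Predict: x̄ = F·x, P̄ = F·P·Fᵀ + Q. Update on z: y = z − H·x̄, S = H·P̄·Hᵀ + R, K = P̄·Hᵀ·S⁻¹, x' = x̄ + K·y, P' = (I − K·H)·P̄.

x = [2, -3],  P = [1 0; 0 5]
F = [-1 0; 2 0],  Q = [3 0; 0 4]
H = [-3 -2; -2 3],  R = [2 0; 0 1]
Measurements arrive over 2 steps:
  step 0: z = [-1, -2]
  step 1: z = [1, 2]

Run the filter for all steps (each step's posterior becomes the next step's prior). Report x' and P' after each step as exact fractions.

step 0: x' = [1252/2501, -17/61], P' = [312/2501 2/61; 2/61 6/61]
step 1: x' = [-1115059/2102855, 680752/2102855], P' = [261906/2102855 69592/2102855; 69592/2102855 617572/6308565]

step 0: x̄ = F·x = [-2, 4]
step 0: P̄ = F·P·Fᵀ + Q = [4 -2; -2 8]
step 0: y = z − H·x̄ = [1, -18]
step 0: S = H·P̄·Hᵀ + R = [46 -14; -14 113]
step 0: K = P̄·Hᵀ·S⁻¹ = [-550/2501 -378/2501; -9/61 14/61]
step 0: x' = x̄ + K·y = [1252/2501, -17/61]
step 0: P' = (I − K·H)·P̄ = [312/2501 2/61; 2/61 6/61]
step 1: x̄ = F·x = [-1252/2501, 2504/2501]
step 1: P̄ = F·P·Fᵀ + Q = [7815/2501 -624/2501; -624/2501 11252/2501]
step 1: y = z − H·x̄ = [3753/2501, -5014/2501]
step 1: S = H·P̄·Hᵀ + R = [112857/2501 -17502/2501; -17502/2501 142517/2501]
step 1: K = P̄·Hᵀ·S⁻¹ = [-462451/2102855 -315036/2102855; -930736/6308565 478388/2102855]
step 1: x' = x̄ + K·y = [-1115059/2102855, 680752/2102855]
step 1: P' = (I − K·H)·P̄ = [261906/2102855 69592/2102855; 69592/2102855 617572/6308565]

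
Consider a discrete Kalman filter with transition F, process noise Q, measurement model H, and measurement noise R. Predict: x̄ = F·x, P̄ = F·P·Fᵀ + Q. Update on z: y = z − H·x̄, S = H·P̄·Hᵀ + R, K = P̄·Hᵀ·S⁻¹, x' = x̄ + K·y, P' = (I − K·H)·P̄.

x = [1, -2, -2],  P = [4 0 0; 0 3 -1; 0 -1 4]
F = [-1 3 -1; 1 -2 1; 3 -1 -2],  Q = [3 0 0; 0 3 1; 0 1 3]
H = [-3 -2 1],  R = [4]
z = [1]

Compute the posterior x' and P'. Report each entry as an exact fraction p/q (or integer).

x̄ = F·x = [-5, 3, 9]
P̄ = F·P·Fᵀ + Q = [44 -31 -8; -31 27 8; -8 8 54]
y = z − H·x̄ = [-17]
S = H·P̄·Hᵀ + R = [206]
K = P̄·Hᵀ·S⁻¹ = [-39/103; 47/206; 31/103]
x' = x̄ + K·y = [148/103, -181/206, 400/103]
P' = (I − K·H)·P̄ = [1490/103 -1360/103 1594/103; -1360/103 3353/206 -633/103; 1594/103 -633/103 3640/103]

x' = [148/103, -181/206, 400/103]
P' = [1490/103 -1360/103 1594/103; -1360/103 3353/206 -633/103; 1594/103 -633/103 3640/103]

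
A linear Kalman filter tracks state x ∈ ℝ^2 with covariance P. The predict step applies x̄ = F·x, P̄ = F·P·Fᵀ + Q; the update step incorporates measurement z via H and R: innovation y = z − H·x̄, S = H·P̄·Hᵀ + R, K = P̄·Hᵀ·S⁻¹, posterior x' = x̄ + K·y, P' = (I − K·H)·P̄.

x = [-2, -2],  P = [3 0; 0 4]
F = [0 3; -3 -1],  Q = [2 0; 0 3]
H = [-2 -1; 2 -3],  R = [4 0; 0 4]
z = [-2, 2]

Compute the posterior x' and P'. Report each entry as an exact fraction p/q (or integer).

x̄ = F·x = [-6, 8]
P̄ = F·P·Fᵀ + Q = [38 -12; -12 34]
y = z − H·x̄ = [-6, 38]
S = H·P̄·Hᵀ + R = [142 -98; -98 606]
K = P̄·Hᵀ·S⁻¹ = [-869/2389 301/2389; -2301/9556 -2359/9556]
x' = x̄ + K·y = [2318/2389, 153/2389]
P' = (I − K·H)·P̄ = [1454/2389 568/2389; 568/2389 1165/2389]

x' = [2318/2389, 153/2389]
P' = [1454/2389 568/2389; 568/2389 1165/2389]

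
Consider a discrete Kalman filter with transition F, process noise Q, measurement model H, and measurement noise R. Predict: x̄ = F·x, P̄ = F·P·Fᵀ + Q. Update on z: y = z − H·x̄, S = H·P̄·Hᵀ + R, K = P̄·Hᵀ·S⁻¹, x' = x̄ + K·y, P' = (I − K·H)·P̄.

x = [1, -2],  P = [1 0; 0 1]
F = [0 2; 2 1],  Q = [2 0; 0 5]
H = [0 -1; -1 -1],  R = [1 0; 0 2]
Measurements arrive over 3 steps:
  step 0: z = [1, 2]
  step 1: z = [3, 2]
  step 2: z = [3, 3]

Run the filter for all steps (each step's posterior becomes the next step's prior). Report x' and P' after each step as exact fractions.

step 0: x' = [-106/49, -26/49], P' = [90/49 -26/49; -26/49 38/49]
step 1: x' = [1474/4643, -13470/4643], P' = [8702/4643 -2790/4643; -2790/4643 3812/4643]
step 2: x' = [-925674/443851, -1035817/443851], P' = [844302/443851 -272150/443851; -272150/443851 366428/443851]

step 0: x̄ = F·x = [-4, 0]
step 0: P̄ = F·P·Fᵀ + Q = [6 2; 2 10]
step 0: y = z − H·x̄ = [1, -2]
step 0: S = H·P̄·Hᵀ + R = [11 12; 12 22]
step 0: K = P̄·Hᵀ·S⁻¹ = [26/49 -32/49; -38/49 -6/49]
step 0: x' = x̄ + K·y = [-106/49, -26/49]
step 0: P' = (I − K·H)·P̄ = [90/49 -26/49; -26/49 38/49]
step 1: x̄ = F·x = [-52/49, -34/7]
step 1: P̄ = F·P·Fᵀ + Q = [250/49 -4/7; -4/7 11]
step 1: y = z − H·x̄ = [-13/7, -192/49]
step 1: S = H·P̄·Hᵀ + R = [12 73/7; 73/7 831/49]
step 1: K = P̄·Hᵀ·S⁻¹ = [2790/4643 -2956/4643; -3812/4643 -511/4643]
step 1: x' = x̄ + K·y = [1474/4643, -13470/4643]
step 1: P' = (I − K·H)·P̄ = [8702/4643 -2790/4643; -2790/4643 3812/4643]
step 2: x̄ = F·x = [-26940/4643, -10522/4643]
step 2: P̄ = F·P·Fᵀ + Q = [24534/4643 -3536/4643; -3536/4643 50675/4643]
step 2: y = z − H·x̄ = [3407/4643, -23533/4643]
step 2: S = H·P̄·Hᵀ + R = [55318/4643 47139/4643; 47139/4643 77423/4643]
step 2: K = P̄·Hᵀ·S⁻¹ = [272150/443851 -286076/443851; -366428/443851 -47139/443851]
step 2: x' = x̄ + K·y = [-925674/443851, -1035817/443851]
step 2: P' = (I − K·H)·P̄ = [844302/443851 -272150/443851; -272150/443851 366428/443851]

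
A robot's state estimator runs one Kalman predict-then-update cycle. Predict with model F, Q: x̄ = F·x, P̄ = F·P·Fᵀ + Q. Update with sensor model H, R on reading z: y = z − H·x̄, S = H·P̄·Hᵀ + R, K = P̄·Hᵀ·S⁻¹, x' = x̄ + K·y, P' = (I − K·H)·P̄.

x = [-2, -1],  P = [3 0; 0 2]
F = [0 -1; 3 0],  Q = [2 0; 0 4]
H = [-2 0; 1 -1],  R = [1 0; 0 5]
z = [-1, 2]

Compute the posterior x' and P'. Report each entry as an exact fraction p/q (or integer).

x' = [1/2, -17/8]
P' = [18/77 31/154; 31/154 2759/616]

x̄ = F·x = [1, -6]
P̄ = F·P·Fᵀ + Q = [4 0; 0 31]
y = z − H·x̄ = [1, -5]
S = H·P̄·Hᵀ + R = [17 -8; -8 40]
K = P̄·Hᵀ·S⁻¹ = [-36/77 1/154; -31/77 -527/616]
x' = x̄ + K·y = [1/2, -17/8]
P' = (I − K·H)·P̄ = [18/77 31/154; 31/154 2759/616]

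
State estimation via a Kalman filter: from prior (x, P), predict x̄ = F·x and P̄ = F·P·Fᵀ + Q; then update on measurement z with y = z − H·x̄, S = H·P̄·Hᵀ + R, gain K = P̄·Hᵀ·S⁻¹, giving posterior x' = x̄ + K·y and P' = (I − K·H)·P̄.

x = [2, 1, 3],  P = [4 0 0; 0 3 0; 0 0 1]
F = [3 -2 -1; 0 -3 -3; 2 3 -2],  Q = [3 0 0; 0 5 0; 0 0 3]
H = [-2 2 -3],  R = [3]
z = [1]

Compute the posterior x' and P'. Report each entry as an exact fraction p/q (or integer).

x' = [-105/67, -598/67, -349/67]
P' = [44864/1005 29963/1005 -9848/1005; 29963/1005 30596/1005 319/1005; -9848/1005 319/1005 6986/1005]

x̄ = F·x = [1, -12, 1]
P̄ = F·P·Fᵀ + Q = [52 21 8; 21 41 -21; 8 -21 50]
y = z − H·x̄ = [30]
S = H·P̄·Hᵀ + R = [1005]
K = P̄·Hᵀ·S⁻¹ = [-86/1005; 103/1005; -208/1005]
x' = x̄ + K·y = [-105/67, -598/67, -349/67]
P' = (I − K·H)·P̄ = [44864/1005 29963/1005 -9848/1005; 29963/1005 30596/1005 319/1005; -9848/1005 319/1005 6986/1005]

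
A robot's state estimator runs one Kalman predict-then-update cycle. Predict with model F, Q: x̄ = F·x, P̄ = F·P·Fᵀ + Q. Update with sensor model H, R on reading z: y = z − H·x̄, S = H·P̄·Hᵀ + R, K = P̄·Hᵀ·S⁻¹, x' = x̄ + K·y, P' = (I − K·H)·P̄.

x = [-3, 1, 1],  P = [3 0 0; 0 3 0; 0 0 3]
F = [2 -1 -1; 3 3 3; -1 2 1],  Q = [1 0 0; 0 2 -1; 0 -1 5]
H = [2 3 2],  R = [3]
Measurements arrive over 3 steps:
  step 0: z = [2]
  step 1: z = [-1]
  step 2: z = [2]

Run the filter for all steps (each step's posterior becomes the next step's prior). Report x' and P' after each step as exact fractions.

step 0: x̄ = F·x = [-8, -3, 6]
step 0: P̄ = F·P·Fᵀ + Q = [19 0 -15; 0 83 17; -15 17 23]
step 0: y = z − H·x̄ = [15]
step 0: S = H·P̄·Hᵀ + R = [1002]
step 0: K = P̄·Hᵀ·S⁻¹ = [4/501; 283/1002; 67/1002]
step 0: x' = x̄ + K·y = [-1316/167, 413/334, 2339/334]
step 0: P' = (I − K·H)·P̄ = [9487/501 -1132/501 -7783/501; -1132/501 3077/1002 -1927/1002; -7783/501 -1927/1002 18557/1002]
step 1: x̄ = F·x = [-24, 180/167, 5797/334]
step 1: P̄ = F·P·Fᵀ + Q = [497/3 7 -344/3; 7 1975/167 -1321/167; -344/3 -1321/167 87329/1002]
step 1: y = z − H·x̄ = [1512/167]
step 1: S = H·P̄·Hᵀ + R = [32142/167]
step 1: K = P̄·Hᵀ·S⁻¹ = [6847/10714; 511/2922; -2192/5357]
step 1: x' = x̄ + K·y = [-97572/5357, 1296/487, 146263/10714]
step 1: P' = (I − K·H)·P̄ = [2798315/32142 -14133/974 -1033960/16071; -14133/974 17357/2922 2855/487; -1033960/16071 2855/487 1765547/32142]
step 2: x̄ = F·x = [-565063/10714, -61107/10714, 36221/974]
step 2: P̄ = F·P·Fᵀ + Q = [11847986/16071 728987/10714 -765683/1461; 728987/10714 210521/10714 -51157/974; -765683/1461 -51157/974 185506/487]
step 2: y = z − H·x̄ = [538013/10714]
step 2: S = H·P̄·Hᵀ + R = [6921039/10714]
step 2: K = P̄·Hᵀ·S⁻¹ = [20262775/20763117; 321361/2307013; -14267803/20763117]
step 2: x' = x̄ + K·y = [-77546464/20763117, 2979443/2307013, 55666042/20763117]
step 2: P' = (I − K·H)·P̄ = [15199213807/124578702 -136860013/6921039 -11321628481/124578702; -136860013/6921039 16413665/2307013 64444645/6921039; -11321628481/124578702 64444645/6921039 9453212839/124578702]

step 0: x' = [-1316/167, 413/334, 2339/334], P' = [9487/501 -1132/501 -7783/501; -1132/501 3077/1002 -1927/1002; -7783/501 -1927/1002 18557/1002]
step 1: x' = [-97572/5357, 1296/487, 146263/10714], P' = [2798315/32142 -14133/974 -1033960/16071; -14133/974 17357/2922 2855/487; -1033960/16071 2855/487 1765547/32142]
step 2: x' = [-77546464/20763117, 2979443/2307013, 55666042/20763117], P' = [15199213807/124578702 -136860013/6921039 -11321628481/124578702; -136860013/6921039 16413665/2307013 64444645/6921039; -11321628481/124578702 64444645/6921039 9453212839/124578702]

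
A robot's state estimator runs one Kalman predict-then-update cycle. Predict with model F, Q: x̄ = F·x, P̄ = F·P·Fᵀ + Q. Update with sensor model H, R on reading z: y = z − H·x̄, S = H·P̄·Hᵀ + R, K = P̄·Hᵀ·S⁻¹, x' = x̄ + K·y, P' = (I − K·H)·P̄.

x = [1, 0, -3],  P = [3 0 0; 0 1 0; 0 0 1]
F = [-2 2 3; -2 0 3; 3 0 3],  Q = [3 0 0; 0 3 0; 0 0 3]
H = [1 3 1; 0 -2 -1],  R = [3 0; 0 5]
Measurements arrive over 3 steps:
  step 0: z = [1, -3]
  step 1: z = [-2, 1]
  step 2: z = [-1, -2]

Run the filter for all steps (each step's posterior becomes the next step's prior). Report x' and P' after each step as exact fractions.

step 0: x' = [-7036/6119, 3884/6119, 1494/6119], P' = [27228/6119 -4563/6119 -4884/6119; -4563/6119 16284/6119 -38088/6119; -4884/6119 -38088/6119 109311/6119]
step 1: x' = [61446299/263126077, -138146361/263126077, -121602320/263126077], P' = [1067330919/263126077 67521648/263126077 -866258151/263126077; 67521648/263126077 528146583/263126077 -1366687041/263126077; -866258151/263126077 -1366687041/263126077 4468961592/263126077]
step 2: x' = [-20248150256771/9112594649687, -3212723383853/9112594649687, 21745374274245/9112594649687], P' = [36078732088206/9112594649687 1398843445383/9112594649687 -26726923023861/9112594649687; 1398843445383/9112594649687 17372059229982/9112594649687 -44084362731939/9112594649687; -26726923023861/9112594649687 -44084362731939/9112594649687 143325755393688/9112594649687]

step 0: x̄ = F·x = [-11, -11, -6]
step 0: P̄ = F·P·Fᵀ + Q = [28 21 -9; 21 24 -9; -9 -9 39]
step 0: y = z − H·x̄ = [51, -31]
step 0: S = H·P̄·Hᵀ + R = [340 -171; -171 104]
step 0: K = P̄·Hᵀ·S⁻¹ = [2885/6119 2802/6119; 2067/6119 1104/6119; -3279/6119 -6627/6119]
step 0: x' = x̄ + K·y = [-7036/6119, 3884/6119, 1494/6119]
step 0: P' = (I − K·H)·P̄ = [27228/6119 -4563/6119 -4884/6119; -4563/6119 16284/6119 -38088/6119; -4884/6119 -38088/6119 109311/6119]
step 1: x̄ = F·x = [26322/6119, 18554/6119, -16626/6119]
step 1: P̄ = F·P·Fᵀ + Q = [814260/6119 941043/6119 549873/6119; 941043/6119 1169676/6119 805779/6119; 549873/6119 805779/6119 1159296/6119]
step 1: y = z − H·x̄ = [-77596/6119, 26601/6119]
step 1: S = H·P̄·Hᵀ + R = [24099675/6119 -14638206/6119; -14638206/6119 9091711/6119]
step 1: K = P̄·Hᵀ·S⁻¹ = [134545904/263126077 146242971/263126077; 95091452/263126077 62078775/263126077; -165785894/263126077 -347117502/263126077]
step 1: x' = x̄ + K·y = [61446299/263126077, -138146361/263126077, -121602320/263126077]
step 1: P' = (I − K·H)·P̄ = [1067330919/263126077 67521648/263126077 -866258151/263126077; 67521648/263126077 528146583/263126077 -1366687041/263126077; -866258151/263126077 -1366687041/263126077 4468961592/263126077]
step 2: x̄ = F·x = [-763992280/263126077, -487699558/263126077, -180468063/263126077]
step 2: P̄ = F·P·Fᵀ + Q = [40846622703/263126077 46414866978/263126077 23422902003/263126077; 46414866978/263126077 55674454047/263126077 31217894361/263126077; 23422902003/263126077 31217894361/263126077 35023364112/263126077]
step 2: y = z − H·x̄ = [2144432940/263126077, -1682119333/263126077]
step 2: S = H·P̄·Hᵀ + R = [1090371823509/263126077 -641412196158/263126077; -641412196158/263126077 383908388129/263126077]
step 2: K = P̄·Hᵀ·S⁻¹ = [4516113133498/9112594649687 4785847226619/9112594649687; 3143552801130/9112594649687 1868048854395/9112594649687; -5218085275330/9112594649687 -11031405985962/9112594649687]
step 2: x' = x̄ + K·y = [-20248150256771/9112594649687, -3212723383853/9112594649687, 21745374274245/9112594649687]
step 2: P' = (I − K·H)·P̄ = [36078732088206/9112594649687 1398843445383/9112594649687 -26726923023861/9112594649687; 1398843445383/9112594649687 17372059229982/9112594649687 -44084362731939/9112594649687; -26726923023861/9112594649687 -44084362731939/9112594649687 143325755393688/9112594649687]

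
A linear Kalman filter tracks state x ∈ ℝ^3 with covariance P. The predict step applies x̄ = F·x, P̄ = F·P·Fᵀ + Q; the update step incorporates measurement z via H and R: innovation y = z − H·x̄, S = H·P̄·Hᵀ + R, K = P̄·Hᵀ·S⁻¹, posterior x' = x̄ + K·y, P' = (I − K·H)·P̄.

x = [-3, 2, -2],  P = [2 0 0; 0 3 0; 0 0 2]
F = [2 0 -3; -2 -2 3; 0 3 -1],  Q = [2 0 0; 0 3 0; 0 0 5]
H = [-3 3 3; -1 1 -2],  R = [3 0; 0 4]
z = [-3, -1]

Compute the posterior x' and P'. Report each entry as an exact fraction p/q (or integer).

x̄ = F·x = [0, -4, 8]
P̄ = F·P·Fᵀ + Q = [28 -26 6; -26 41 -24; 6 -24 34]
y = z − H·x̄ = [-15, 19]
S = H·P̄·Hᵀ + R = [858 249; 249 381]
K = P̄·Hᵀ·S⁻¹ = [-4270/29433 -2308/29433; 6838/88299 22183/88299; 9658/88299 -29024/88299]
x' = x̄ + K·y = [20198/29433, -34289/88299, 10066/88299]
P' = (I − K·H)·P̄ = [18972/9811 50992/29433 1654/29433; 50992/29433 187112/88299 -27298/88299; 1654/29433 -27298/88299 41918/88299]

x' = [20198/29433, -34289/88299, 10066/88299]
P' = [18972/9811 50992/29433 1654/29433; 50992/29433 187112/88299 -27298/88299; 1654/29433 -27298/88299 41918/88299]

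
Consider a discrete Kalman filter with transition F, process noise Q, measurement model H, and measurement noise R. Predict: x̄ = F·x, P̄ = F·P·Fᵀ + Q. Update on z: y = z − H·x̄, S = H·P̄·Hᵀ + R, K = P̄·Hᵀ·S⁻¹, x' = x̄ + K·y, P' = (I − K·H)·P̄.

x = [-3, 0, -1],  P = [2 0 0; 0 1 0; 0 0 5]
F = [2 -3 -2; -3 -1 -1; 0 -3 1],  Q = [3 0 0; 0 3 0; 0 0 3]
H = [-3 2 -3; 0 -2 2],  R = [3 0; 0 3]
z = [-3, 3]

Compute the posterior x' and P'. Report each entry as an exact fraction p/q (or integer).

x̄ = F·x = [-4, 10, -1]
P̄ = F·P·Fᵀ + Q = [40 1 -1; 1 27 -2; -1 -2 17]
y = z − H·x̄ = [-38, 25]
S = H·P̄·Hᵀ + R = [618 -218; -218 195]
K = P̄·Hᵀ·S⁻¹ = [-23297/72986 -13771/36493; -1529/72986 -11709/36493; -928/36493 6074/36493]
x' = x̄ + K·y = [-47604/36493, 101256/36493, 150621/36493]
P' = (I − K·H)·P̄ = [130117/72986 -196521/72986 -118917/36493; -196521/72986 699531/72986 332202/36493; -118917/36493 332202/36493 341313/36493]

x' = [-47604/36493, 101256/36493, 150621/36493]
P' = [130117/72986 -196521/72986 -118917/36493; -196521/72986 699531/72986 332202/36493; -118917/36493 332202/36493 341313/36493]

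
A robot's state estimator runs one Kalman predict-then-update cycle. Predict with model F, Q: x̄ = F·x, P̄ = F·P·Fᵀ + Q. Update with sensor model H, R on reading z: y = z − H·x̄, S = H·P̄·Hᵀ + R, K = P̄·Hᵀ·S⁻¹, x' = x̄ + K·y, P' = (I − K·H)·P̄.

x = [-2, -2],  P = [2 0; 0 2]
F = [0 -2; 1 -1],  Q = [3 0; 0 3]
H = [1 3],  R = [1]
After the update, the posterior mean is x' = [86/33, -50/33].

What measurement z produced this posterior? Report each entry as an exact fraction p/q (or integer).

z = [-2]

x̄ = F·x = [4, 0]
P̄ = F·P·Fᵀ + Q = [11 4; 4 7]
S = H·P̄·Hᵀ + R = [99]
K = P̄·Hᵀ·S⁻¹ = [23/99; 25/99]
x' − x̄ = [-46/33, -50/33] = K·y
y = (KᵀK)⁻¹·Kᵀ·(x' − x̄) = [-6]
z = y + H·x̄ = [-6] + [4] = [-2]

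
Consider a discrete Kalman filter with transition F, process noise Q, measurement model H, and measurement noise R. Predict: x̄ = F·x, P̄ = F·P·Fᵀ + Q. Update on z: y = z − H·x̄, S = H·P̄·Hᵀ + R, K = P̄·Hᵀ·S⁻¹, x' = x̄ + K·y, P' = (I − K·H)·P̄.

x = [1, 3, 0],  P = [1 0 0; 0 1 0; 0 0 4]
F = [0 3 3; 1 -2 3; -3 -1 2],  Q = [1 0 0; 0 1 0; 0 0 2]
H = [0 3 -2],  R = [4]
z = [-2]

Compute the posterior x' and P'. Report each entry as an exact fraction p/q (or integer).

x' = [1005/109, -505/109, -1295/218]
P' = [3862/109 1350/109 1977/109; 1350/109 1378/109 1987/109; 1977/109 1987/109 5935/218]

x̄ = F·x = [9, -5, -6]
P̄ = F·P·Fᵀ + Q = [46 30 21; 30 42 23; 21 23 28]
y = z − H·x̄ = [1]
S = H·P̄·Hᵀ + R = [218]
K = P̄·Hᵀ·S⁻¹ = [24/109; 40/109; 13/218]
x' = x̄ + K·y = [1005/109, -505/109, -1295/218]
P' = (I − K·H)·P̄ = [3862/109 1350/109 1977/109; 1350/109 1378/109 1987/109; 1977/109 1987/109 5935/218]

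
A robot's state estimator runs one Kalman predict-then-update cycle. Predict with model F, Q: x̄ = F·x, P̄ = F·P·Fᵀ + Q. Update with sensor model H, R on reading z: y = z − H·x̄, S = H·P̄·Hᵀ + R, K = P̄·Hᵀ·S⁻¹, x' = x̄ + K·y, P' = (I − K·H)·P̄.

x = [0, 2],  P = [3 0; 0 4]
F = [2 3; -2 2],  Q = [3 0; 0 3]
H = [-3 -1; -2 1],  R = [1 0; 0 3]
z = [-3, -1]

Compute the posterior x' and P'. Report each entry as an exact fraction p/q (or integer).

x̄ = F·x = [6, 4]
P̄ = F·P·Fᵀ + Q = [51 12; 12 31]
y = z − H·x̄ = [19, 7]
S = H·P̄·Hᵀ + R = [563 263; 263 190]
K = P̄·Hᵀ·S⁻¹ = [-7680/37801 -7275/37801; -14571/37801 21562/37801]
x' = x̄ + K·y = [29961/37801, 25289/37801]
P' = (I − K·H)·P̄ = [5901/37801 -10023/37801; -10023/37801 44640/37801]

x' = [29961/37801, 25289/37801]
P' = [5901/37801 -10023/37801; -10023/37801 44640/37801]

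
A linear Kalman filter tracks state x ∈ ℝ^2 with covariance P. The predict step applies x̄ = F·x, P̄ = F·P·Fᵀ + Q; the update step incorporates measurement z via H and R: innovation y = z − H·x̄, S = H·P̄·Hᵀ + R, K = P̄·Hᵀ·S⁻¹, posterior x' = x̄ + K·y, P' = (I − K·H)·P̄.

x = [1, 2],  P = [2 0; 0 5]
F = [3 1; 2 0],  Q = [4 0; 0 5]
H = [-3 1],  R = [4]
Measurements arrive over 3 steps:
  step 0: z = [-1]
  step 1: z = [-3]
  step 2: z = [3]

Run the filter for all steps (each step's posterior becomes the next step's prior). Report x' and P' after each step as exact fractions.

step 0: x' = [28/47, 25/47], P' = [315/188 669/188; 669/188 1915/188]
step 1: x' = [7543/5769, 15446/17307], P' = [2611/1923 15059/5769; 15059/5769 128047/17307]
step 2: x' = [-945113/1660041, 600856/553347], P' = [2239388/1660041 1435772/553347; 1435772/553347 453232/61483]

step 0: x̄ = F·x = [5, 2]
step 0: P̄ = F·P·Fᵀ + Q = [27 12; 12 13]
step 0: y = z − H·x̄ = [12]
step 0: S = H·P̄·Hᵀ + R = [188]
step 0: K = P̄·Hᵀ·S⁻¹ = [-69/188; -23/188]
step 0: x' = x̄ + K·y = [28/47, 25/47]
step 0: P' = (I − K·H)·P̄ = [315/188 669/188; 669/188 1915/188]
step 1: x̄ = F·x = [109/47, 56/47]
step 1: P̄ = F·P·Fᵀ + Q = [2379/47 807/47; 807/47 550/47]
step 1: y = z − H·x̄ = [130/47]
step 1: S = H·P̄·Hᵀ + R = [17307/47]
step 1: K = P̄·Hᵀ·S⁻¹ = [-2110/5769; -1871/17307]
step 1: x' = x̄ + K·y = [7543/5769, 15446/17307]
step 1: P' = (I − K·H)·P̄ = [2611/1923 15059/5769; 15059/5769 128047/17307]
step 2: x̄ = F·x = [83333/17307, 15086/5769]
step 2: P̄ = F·P·Fᵀ + Q = [679828/17307 77116/5769; 77116/5769 20059/1923]
step 2: y = z − H·x̄ = [9506/641]
step 2: S = H·P̄·Hᵀ + R = [184449/641]
step 2: K = P̄·Hᵀ·S⁻¹ = [-66968/184449; -19019/184449]
step 2: x' = x̄ + K·y = [-945113/1660041, 600856/553347]
step 2: P' = (I − K·H)·P̄ = [2239388/1660041 1435772/553347; 1435772/553347 453232/61483]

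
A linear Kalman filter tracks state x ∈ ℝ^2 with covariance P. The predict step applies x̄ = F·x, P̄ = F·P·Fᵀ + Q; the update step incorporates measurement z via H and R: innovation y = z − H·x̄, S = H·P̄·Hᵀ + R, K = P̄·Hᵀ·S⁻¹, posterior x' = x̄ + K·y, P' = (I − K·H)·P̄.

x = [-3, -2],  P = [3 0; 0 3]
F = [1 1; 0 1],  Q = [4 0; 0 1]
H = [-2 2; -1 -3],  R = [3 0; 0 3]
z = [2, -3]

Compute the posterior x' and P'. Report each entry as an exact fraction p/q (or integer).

x' = [-519/2281, 1996/2281]
P' = [1299/2281 120/2281; 120/2281 501/2281]

x̄ = F·x = [-5, -2]
P̄ = F·P·Fᵀ + Q = [10 3; 3 4]
y = z − H·x̄ = [-4, -14]
S = H·P̄·Hᵀ + R = [35 8; 8 67]
K = P̄·Hᵀ·S⁻¹ = [-786/2281 -553/2281; 254/2281 -541/2281]
x' = x̄ + K·y = [-519/2281, 1996/2281]
P' = (I − K·H)·P̄ = [1299/2281 120/2281; 120/2281 501/2281]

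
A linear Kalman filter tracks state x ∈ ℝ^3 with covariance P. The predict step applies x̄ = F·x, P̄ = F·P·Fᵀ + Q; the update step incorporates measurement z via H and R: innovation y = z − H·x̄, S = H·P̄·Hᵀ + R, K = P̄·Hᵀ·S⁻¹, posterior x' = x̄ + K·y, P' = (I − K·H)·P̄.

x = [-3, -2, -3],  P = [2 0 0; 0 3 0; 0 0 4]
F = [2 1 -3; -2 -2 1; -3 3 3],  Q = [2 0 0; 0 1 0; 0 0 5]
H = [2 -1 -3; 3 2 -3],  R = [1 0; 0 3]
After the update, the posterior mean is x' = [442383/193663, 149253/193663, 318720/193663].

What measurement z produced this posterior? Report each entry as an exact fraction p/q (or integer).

z = [-1, 3]

x̄ = F·x = [1, 7, -6]
P̄ = F·P·Fᵀ + Q = [49 -26 -39; -26 25 6; -39 6 86]
S = H·P̄·Hᵀ + R = [1604 1559; 1559 1636]
K = P̄·Hᵀ·S⁻¹ = [63768/193663 -35671/193663; -83706/193663 74321/193663; 6405/193663 -49074/193663]
x' − x̄ = [248720/193663, -1206388/193663, 1480698/193663] = K·y
y = (KᵀK)⁻¹·Kᵀ·(x' − x̄) = [-14, -32]
z = y + H·x̄ = [-14, -32] + [13, 35] = [-1, 3]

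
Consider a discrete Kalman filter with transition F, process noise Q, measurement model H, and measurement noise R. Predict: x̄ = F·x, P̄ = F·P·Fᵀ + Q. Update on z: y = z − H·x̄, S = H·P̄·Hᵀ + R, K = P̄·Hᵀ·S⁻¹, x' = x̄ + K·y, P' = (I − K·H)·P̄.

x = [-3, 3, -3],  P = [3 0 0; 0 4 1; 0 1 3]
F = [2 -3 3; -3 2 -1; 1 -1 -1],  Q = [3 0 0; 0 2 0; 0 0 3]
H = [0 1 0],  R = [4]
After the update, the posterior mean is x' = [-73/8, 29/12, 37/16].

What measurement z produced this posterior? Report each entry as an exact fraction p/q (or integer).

z = [1]

x̄ = F·x = [-24, 18, -3]
P̄ = F·P·Fᵀ + Q = [60 -42 9; -42 44 -15; 9 -15 15]
S = H·P̄·Hᵀ + R = [48]
K = P̄·Hᵀ·S⁻¹ = [-7/8; 11/12; -5/16]
x' − x̄ = [119/8, -187/12, 85/16] = K·y
y = (KᵀK)⁻¹·Kᵀ·(x' − x̄) = [-17]
z = y + H·x̄ = [-17] + [18] = [1]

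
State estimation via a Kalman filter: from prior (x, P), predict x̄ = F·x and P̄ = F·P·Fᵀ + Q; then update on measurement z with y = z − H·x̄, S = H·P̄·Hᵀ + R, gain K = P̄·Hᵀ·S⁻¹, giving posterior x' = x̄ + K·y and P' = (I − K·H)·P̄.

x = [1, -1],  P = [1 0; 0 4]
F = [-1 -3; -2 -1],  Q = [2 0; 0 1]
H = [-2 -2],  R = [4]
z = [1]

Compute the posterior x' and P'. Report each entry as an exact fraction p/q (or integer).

x' = [149/154, -223/154]
P' = [194/77 -141/77; -141/77 164/77]

x̄ = F·x = [2, -1]
P̄ = F·P·Fᵀ + Q = [39 14; 14 9]
y = z − H·x̄ = [3]
S = H·P̄·Hᵀ + R = [308]
K = P̄·Hᵀ·S⁻¹ = [-53/154; -23/154]
x' = x̄ + K·y = [149/154, -223/154]
P' = (I − K·H)·P̄ = [194/77 -141/77; -141/77 164/77]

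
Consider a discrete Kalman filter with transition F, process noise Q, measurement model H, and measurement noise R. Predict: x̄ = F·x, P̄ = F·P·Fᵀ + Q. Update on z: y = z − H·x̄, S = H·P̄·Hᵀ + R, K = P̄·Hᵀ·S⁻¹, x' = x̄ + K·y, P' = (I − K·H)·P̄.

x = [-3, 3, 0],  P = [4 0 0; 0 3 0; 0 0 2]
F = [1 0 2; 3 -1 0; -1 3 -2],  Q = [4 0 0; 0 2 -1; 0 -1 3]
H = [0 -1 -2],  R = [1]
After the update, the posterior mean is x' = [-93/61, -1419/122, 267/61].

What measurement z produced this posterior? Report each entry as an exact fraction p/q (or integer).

x̄ = F·x = [-3, -12, 12]
P̄ = F·P·Fᵀ + Q = [16 12 -12; 12 41 -22; -12 -22 42]
S = H·P̄·Hᵀ + R = [122]
K = P̄·Hᵀ·S⁻¹ = [6/61; 3/122; -31/61]
x' − x̄ = [90/61, 45/122, -465/61] = K·y
y = (KᵀK)⁻¹·Kᵀ·(x' − x̄) = [15]
z = y + H·x̄ = [15] + [-12] = [3]

z = [3]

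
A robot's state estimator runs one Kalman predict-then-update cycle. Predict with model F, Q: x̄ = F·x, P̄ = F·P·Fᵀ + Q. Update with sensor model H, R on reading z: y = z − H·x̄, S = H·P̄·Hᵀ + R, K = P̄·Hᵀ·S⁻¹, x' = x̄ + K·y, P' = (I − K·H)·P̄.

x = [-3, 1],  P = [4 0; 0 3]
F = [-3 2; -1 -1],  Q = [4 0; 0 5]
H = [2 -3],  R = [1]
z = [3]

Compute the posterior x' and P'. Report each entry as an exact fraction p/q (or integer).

x' = [1577/245, 802/245]
P' = [5344/245 3534/245; 3534/245 2364/245]

x̄ = F·x = [11, 2]
P̄ = F·P·Fᵀ + Q = [52 6; 6 12]
y = z − H·x̄ = [-13]
S = H·P̄·Hᵀ + R = [245]
K = P̄·Hᵀ·S⁻¹ = [86/245; -24/245]
x' = x̄ + K·y = [1577/245, 802/245]
P' = (I − K·H)·P̄ = [5344/245 3534/245; 3534/245 2364/245]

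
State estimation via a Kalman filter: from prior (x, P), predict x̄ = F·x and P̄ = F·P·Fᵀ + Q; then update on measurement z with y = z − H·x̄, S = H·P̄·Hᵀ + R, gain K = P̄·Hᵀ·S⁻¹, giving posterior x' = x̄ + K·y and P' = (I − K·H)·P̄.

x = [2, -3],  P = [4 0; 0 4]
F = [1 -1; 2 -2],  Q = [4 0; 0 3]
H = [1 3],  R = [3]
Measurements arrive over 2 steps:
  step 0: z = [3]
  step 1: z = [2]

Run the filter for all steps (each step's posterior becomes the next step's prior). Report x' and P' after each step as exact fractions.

step 0: x̄ = F·x = [5, 10]
step 0: P̄ = F·P·Fᵀ + Q = [12 16; 16 35]
step 0: y = z − H·x̄ = [-32]
step 0: S = H·P̄·Hᵀ + R = [426]
step 0: K = P̄·Hᵀ·S⁻¹ = [10/71; 121/426]
step 0: x' = x̄ + K·y = [35/71, 194/213]
step 0: P' = (I − K·H)·P̄ = [252/71 -74/71; -74/71 269/426]
step 1: x̄ = F·x = [-89/213, -178/213]
step 1: P̄ = F·P·Fᵀ + Q = [4373/426 2669/213; 2669/213 5977/213]
step 1: y = z − H·x̄ = [1049/213]
step 1: S = H·P̄·Hᵀ + R = [145265/426]
step 1: K = P̄·Hᵀ·S⁻¹ = [20387/145265; 8240/29053]
step 1: x' = x̄ + K·y = [39706/145265, 16302/29053]
step 1: P' = (I − K·H)·P̄ = [515526/145265 -30291/29053; -30291/29053 18337/29053]

step 0: x' = [35/71, 194/213], P' = [252/71 -74/71; -74/71 269/426]
step 1: x' = [39706/145265, 16302/29053], P' = [515526/145265 -30291/29053; -30291/29053 18337/29053]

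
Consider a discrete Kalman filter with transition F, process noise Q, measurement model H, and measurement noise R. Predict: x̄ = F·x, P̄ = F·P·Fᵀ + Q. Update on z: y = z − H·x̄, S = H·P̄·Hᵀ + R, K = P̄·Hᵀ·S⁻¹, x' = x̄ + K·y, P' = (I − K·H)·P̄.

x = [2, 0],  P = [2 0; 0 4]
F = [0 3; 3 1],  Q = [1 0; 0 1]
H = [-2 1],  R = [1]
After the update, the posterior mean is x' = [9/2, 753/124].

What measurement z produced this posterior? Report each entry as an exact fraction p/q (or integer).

x̄ = F·x = [0, 6]
P̄ = F·P·Fᵀ + Q = [37 12; 12 23]
S = H·P̄·Hᵀ + R = [124]
K = P̄·Hᵀ·S⁻¹ = [-1/2; -1/124]
x' − x̄ = [9/2, 9/124] = K·y
y = (KᵀK)⁻¹·Kᵀ·(x' − x̄) = [-9]
z = y + H·x̄ = [-9] + [6] = [-3]

z = [-3]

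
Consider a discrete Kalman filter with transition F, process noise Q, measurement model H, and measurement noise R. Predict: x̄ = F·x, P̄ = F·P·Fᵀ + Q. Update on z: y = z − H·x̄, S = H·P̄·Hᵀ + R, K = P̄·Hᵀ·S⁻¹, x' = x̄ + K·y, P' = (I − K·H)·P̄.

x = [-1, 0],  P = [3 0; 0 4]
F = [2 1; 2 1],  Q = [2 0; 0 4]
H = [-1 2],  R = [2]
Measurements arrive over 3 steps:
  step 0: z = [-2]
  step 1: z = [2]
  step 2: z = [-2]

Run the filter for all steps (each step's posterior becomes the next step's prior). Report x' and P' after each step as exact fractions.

step 0: x̄ = F·x = [-2, -2]
step 0: P̄ = F·P·Fᵀ + Q = [18 16; 16 20]
step 0: y = z − H·x̄ = [0]
step 0: S = H·P̄·Hᵀ + R = [36]
step 0: K = P̄·Hᵀ·S⁻¹ = [7/18; 2/3]
step 0: x' = x̄ + K·y = [-2, -2]
step 0: P' = (I − K·H)·P̄ = [113/9 20/3; 20/3 4]
step 1: x̄ = F·x = [-6, -6]
step 1: P̄ = F·P·Fᵀ + Q = [746/9 728/9; 728/9 764/9]
step 1: y = z − H·x̄ = [8]
step 1: S = H·P̄·Hᵀ + R = [908/9]
step 1: K = P̄·Hᵀ·S⁻¹ = [355/454; 200/227]
step 1: x' = x̄ + K·y = [58/227, 238/227]
step 1: P' = (I − K·H)·P̄ = [4813/227 2584/227; 2584/227 1492/227]
step 2: x̄ = F·x = [354/227, 354/227]
step 2: P̄ = F·P·Fᵀ + Q = [31534/227 31080/227; 31080/227 31988/227]
step 2: y = z − H·x̄ = [-808/227]
step 2: S = H·P̄·Hᵀ + R = [35620/227]
step 2: K = P̄·Hᵀ·S⁻¹ = [15313/17810; 8224/8905]
step 2: x' = x̄ + K·y = [-13366/8905, -15386/8905]
step 2: P' = (I − K·H)·P̄ = [204063/8905 109688/8905; 109688/8905 63068/8905]

step 0: x' = [-2, -2], P' = [113/9 20/3; 20/3 4]
step 1: x' = [58/227, 238/227], P' = [4813/227 2584/227; 2584/227 1492/227]
step 2: x' = [-13366/8905, -15386/8905], P' = [204063/8905 109688/8905; 109688/8905 63068/8905]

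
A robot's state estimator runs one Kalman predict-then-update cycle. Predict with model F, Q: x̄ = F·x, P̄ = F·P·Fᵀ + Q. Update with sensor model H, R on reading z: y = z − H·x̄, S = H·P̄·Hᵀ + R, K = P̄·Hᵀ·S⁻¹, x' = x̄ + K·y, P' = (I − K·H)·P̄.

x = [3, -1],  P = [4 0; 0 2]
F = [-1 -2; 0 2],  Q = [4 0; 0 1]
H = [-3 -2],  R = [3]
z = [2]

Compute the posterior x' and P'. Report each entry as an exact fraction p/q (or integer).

x' = [73/87, -68/29]
P' = [368/87 -168/29; -168/29 249/29]

x̄ = F·x = [-1, -2]
P̄ = F·P·Fᵀ + Q = [16 -8; -8 9]
y = z − H·x̄ = [-5]
S = H·P̄·Hᵀ + R = [87]
K = P̄·Hᵀ·S⁻¹ = [-32/87; 2/29]
x' = x̄ + K·y = [73/87, -68/29]
P' = (I − K·H)·P̄ = [368/87 -168/29; -168/29 249/29]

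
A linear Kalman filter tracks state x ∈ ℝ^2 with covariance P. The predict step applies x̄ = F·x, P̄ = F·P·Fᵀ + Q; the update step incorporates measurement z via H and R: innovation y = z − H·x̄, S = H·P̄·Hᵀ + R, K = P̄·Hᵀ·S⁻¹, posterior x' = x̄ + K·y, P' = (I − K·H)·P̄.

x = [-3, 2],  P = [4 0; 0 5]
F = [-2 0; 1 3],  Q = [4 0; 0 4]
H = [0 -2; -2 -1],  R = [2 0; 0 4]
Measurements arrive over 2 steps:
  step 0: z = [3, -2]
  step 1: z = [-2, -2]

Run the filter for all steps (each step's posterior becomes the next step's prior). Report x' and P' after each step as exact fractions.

step 0: x̄ = F·x = [6, 3]
step 0: P̄ = F·P·Fᵀ + Q = [20 -8; -8 53]
step 0: y = z − H·x̄ = [9, 13]
step 0: S = H·P̄·Hᵀ + R = [214 74; 74 105]
step 0: K = P̄·Hᵀ·S⁻¹ = [2024/8497 -4016/8497; -4196/8497 -37/8497]
step 0: x' = x̄ + K·y = [16990/8497, -12754/8497]
step 0: P' = (I − K·H)·P̄ = [9044/8497 -2024/8497; -2024/8497 4196/8497]
step 1: x̄ = F·x = [-33980/8497, -21272/8497]
step 1: P̄ = F·P·Fᵀ + Q = [70164/8497 -5944/8497; -5944/8497 68652/8497]
step 1: y = z − H·x̄ = [-59538/8497, -106226/8497]
step 1: S = H·P̄·Hᵀ + R = [291602/8497 113528/8497; 113528/8497 359520/8497]
step 1: K = P̄·Hᵀ·S⁻¹ = [17957/84541 -149083/338164; -157847/338164 -14191/1352656]
step 1: x' = x̄ + K·y = [4071/169082, 607587/676328]
step 1: P' = (I − K·H)·P̄ = [83520/84541 -17957/84541; -17957/84541 157847/338164]

step 0: x' = [16990/8497, -12754/8497], P' = [9044/8497 -2024/8497; -2024/8497 4196/8497]
step 1: x' = [4071/169082, 607587/676328], P' = [83520/84541 -17957/84541; -17957/84541 157847/338164]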